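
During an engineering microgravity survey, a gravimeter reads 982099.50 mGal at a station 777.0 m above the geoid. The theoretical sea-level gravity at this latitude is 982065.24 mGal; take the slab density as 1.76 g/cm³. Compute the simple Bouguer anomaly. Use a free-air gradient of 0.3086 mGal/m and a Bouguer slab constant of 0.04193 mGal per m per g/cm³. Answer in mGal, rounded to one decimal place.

Free-air correction = 0.3086 × 777.0 = 239.78 mGal
Free-air anomaly = 982099.50 − 982065.24 + (239.78) = 274.04 mGal
Bouguer slab correction = 0.04193 × 1.76 × 777.0 = 57.34 mGal
Simple Bouguer anomaly = 274.04 − (57.34) = 216.70 mGal

216.7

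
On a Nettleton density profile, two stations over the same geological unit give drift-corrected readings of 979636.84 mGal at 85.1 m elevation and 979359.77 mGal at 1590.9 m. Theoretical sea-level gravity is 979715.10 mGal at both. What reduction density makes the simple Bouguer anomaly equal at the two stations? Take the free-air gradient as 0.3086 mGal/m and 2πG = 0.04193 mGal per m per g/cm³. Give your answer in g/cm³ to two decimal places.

Δg_obs = 979359.77 − 979636.84 = -277.07 mGal over Δh = 1590.9 − 85.1 = 1505.8 m
Equal Bouguer anomalies ⇒ Δg_obs + (0.3086 − 0.04193ρ)·Δh = 0
0.3086 − 0.04193ρ = −Δg_obs/Δh = 0.18400
ρ = (0.3086 − 0.18400) / 0.04193 = 2.97 g/cm³

2.97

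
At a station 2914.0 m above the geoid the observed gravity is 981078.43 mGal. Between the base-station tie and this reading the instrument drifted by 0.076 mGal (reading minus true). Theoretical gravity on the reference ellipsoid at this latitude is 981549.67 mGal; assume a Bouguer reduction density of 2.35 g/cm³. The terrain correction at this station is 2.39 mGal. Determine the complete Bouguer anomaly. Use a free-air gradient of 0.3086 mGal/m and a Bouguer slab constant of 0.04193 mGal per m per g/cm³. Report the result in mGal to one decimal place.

143.2

Drift-corrected reading = 981078.43 − (0.076) = 981078.354 mGal
Free-air correction = 0.3086 × 2914.0 = 899.26 mGal
Free-air anomaly = 981078.354 − 981549.67 + (899.26) = 427.944 mGal
Bouguer slab correction = 0.04193 × 2.35 × 2914.0 = 287.13 mGal
Simple Bouguer anomaly = 427.944 − (287.13) = 140.814 mGal
Complete Bouguer anomaly = 140.814 + 2.39 = 143.204 mGal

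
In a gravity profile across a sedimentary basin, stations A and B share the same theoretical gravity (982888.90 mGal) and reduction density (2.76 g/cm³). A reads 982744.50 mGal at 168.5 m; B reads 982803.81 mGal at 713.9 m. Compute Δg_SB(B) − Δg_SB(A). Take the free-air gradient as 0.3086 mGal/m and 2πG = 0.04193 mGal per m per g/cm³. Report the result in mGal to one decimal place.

164.5

Δg_SB(A) = 982744.50 − 982888.90 + 0.3086×168.5 − 0.04193×2.76×168.5 = -111.90 mGal
Δg_SB(B) = 982803.81 − 982888.90 + 0.3086×713.9 − 0.04193×2.76×713.9 = 52.60 mGal
Difference = 52.60 − (-111.90) = 164.50 mGal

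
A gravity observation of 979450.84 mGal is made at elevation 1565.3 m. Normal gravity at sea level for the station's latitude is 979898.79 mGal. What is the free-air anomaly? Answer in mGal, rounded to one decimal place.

Free-air correction = 0.3086 × 1565.3 = 483.05 mGal
Free-air anomaly = 979450.84 − 979898.79 + (483.05) = 35.10 mGal

35.1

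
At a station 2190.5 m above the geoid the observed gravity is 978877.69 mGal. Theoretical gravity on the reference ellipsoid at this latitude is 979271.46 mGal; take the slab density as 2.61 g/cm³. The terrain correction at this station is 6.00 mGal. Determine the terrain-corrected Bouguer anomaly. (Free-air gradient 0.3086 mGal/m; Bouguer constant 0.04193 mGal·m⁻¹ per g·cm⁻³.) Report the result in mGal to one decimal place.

48.5

Free-air correction = 0.3086 × 2190.5 = 675.99 mGal
Free-air anomaly = 978877.69 − 979271.46 + (675.99) = 282.22 mGal
Bouguer slab correction = 0.04193 × 2.61 × 2190.5 = 239.72 mGal
Simple Bouguer anomaly = 282.22 − (239.72) = 42.50 mGal
Complete Bouguer anomaly = 42.50 + 6.00 = 48.50 mGal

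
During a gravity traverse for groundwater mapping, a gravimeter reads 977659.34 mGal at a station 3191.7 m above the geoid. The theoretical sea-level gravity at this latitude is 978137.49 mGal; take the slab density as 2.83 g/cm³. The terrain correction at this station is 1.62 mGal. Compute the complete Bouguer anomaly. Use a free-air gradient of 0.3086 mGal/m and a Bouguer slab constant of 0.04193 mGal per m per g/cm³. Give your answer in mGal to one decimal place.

Free-air correction = 0.3086 × 3191.7 = 984.96 mGal
Free-air anomaly = 977659.34 − 978137.49 + (984.96) = 506.81 mGal
Bouguer slab correction = 0.04193 × 2.83 × 3191.7 = 378.73 mGal
Simple Bouguer anomaly = 506.81 − (378.73) = 128.08 mGal
Complete Bouguer anomaly = 128.08 + 1.62 = 129.70 mGal

129.7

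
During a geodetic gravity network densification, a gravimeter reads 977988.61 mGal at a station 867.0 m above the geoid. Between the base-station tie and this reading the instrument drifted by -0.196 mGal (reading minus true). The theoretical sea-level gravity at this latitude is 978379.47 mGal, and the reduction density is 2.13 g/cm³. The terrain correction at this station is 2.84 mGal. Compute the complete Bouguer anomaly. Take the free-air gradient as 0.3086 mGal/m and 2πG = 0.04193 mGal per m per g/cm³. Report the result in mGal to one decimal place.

Drift-corrected reading = 977988.61 − (-0.196) = 977988.806 mGal
Free-air correction = 0.3086 × 867.0 = 267.56 mGal
Free-air anomaly = 977988.806 − 978379.47 + (267.56) = -123.104 mGal
Bouguer slab correction = 0.04193 × 2.13 × 867.0 = 77.43 mGal
Simple Bouguer anomaly = -123.104 − (77.43) = -200.534 mGal
Complete Bouguer anomaly = -200.534 + 2.84 = -197.694 mGal

-197.7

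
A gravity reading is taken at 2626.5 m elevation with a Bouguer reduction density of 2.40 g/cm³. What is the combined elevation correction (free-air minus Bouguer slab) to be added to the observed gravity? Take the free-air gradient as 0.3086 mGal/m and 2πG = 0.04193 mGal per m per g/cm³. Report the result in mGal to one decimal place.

546.2

Combined gradient = 0.3086 − 0.04193 × 2.40 = 0.2079680 mGal/m
Combined elevation correction = 0.2079680 × 2626.5 = 546.2 mGal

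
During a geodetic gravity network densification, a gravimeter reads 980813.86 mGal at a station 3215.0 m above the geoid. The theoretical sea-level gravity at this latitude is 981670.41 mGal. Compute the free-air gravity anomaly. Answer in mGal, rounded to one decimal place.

Free-air correction = 0.3086 × 3215.0 = 992.15 mGal
Free-air anomaly = 980813.86 − 981670.41 + (992.15) = 135.60 mGal

135.6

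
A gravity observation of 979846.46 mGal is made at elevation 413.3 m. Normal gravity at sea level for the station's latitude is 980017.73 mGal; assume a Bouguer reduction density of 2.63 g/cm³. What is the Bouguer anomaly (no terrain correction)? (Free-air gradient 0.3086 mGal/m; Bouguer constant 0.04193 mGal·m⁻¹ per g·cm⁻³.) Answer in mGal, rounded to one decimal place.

-89.3

Free-air correction = 0.3086 × 413.3 = 127.54 mGal
Free-air anomaly = 979846.46 − 980017.73 + (127.54) = -43.73 mGal
Bouguer slab correction = 0.04193 × 2.63 × 413.3 = 45.58 mGal
Simple Bouguer anomaly = -43.73 − (45.58) = -89.31 mGal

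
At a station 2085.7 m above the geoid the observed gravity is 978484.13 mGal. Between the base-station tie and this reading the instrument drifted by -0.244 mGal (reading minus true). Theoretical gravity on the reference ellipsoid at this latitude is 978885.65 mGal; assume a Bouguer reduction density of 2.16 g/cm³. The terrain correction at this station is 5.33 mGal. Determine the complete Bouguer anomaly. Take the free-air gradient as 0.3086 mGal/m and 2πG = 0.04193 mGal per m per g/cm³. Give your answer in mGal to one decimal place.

Drift-corrected reading = 978484.13 − (-0.244) = 978484.374 mGal
Free-air correction = 0.3086 × 2085.7 = 643.65 mGal
Free-air anomaly = 978484.374 − 978885.65 + (643.65) = 242.374 mGal
Bouguer slab correction = 0.04193 × 2.16 × 2085.7 = 188.90 mGal
Simple Bouguer anomaly = 242.374 − (188.90) = 53.474 mGal
Complete Bouguer anomaly = 53.474 + 5.33 = 58.804 mGal

58.8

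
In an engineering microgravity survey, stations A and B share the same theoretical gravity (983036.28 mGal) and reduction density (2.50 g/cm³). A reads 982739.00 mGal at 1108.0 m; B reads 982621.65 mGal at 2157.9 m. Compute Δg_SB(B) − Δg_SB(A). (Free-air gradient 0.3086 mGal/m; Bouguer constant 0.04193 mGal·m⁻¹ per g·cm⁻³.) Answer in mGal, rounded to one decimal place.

Δg_SB(A) = 982739.00 − 983036.28 + 0.3086×1108.0 − 0.04193×2.50×1108.0 = -71.50 mGal
Δg_SB(B) = 982621.65 − 983036.28 + 0.3086×2157.9 − 0.04193×2.50×2157.9 = 25.10 mGal
Difference = 25.10 − (-71.50) = 96.60 mGal

96.6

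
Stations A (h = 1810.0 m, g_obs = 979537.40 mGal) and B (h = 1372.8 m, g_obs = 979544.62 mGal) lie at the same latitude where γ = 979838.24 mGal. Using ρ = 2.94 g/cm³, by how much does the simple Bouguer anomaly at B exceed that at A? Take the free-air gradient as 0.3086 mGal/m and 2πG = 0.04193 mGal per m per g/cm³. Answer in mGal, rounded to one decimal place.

-73.8

Δg_SB(A) = 979537.40 − 979838.24 + 0.3086×1810.0 − 0.04193×2.94×1810.0 = 34.60 mGal
Δg_SB(B) = 979544.62 − 979838.24 + 0.3086×1372.8 − 0.04193×2.94×1372.8 = -39.20 mGal
Difference = -39.20 − (34.60) = -73.80 mGal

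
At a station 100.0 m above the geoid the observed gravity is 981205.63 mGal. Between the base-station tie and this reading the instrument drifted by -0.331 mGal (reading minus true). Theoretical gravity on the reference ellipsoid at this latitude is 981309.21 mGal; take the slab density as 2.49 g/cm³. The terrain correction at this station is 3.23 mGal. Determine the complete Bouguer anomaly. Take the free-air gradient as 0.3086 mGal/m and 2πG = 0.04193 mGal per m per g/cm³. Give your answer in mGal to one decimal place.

Drift-corrected reading = 981205.63 − (-0.331) = 981205.961 mGal
Free-air correction = 0.3086 × 100.0 = 30.86 mGal
Free-air anomaly = 981205.961 − 981309.21 + (30.86) = -72.389 mGal
Bouguer slab correction = 0.04193 × 2.49 × 100.0 = 10.44 mGal
Simple Bouguer anomaly = -72.389 − (10.44) = -82.829 mGal
Complete Bouguer anomaly = -82.829 + 3.23 = -79.599 mGal

-79.6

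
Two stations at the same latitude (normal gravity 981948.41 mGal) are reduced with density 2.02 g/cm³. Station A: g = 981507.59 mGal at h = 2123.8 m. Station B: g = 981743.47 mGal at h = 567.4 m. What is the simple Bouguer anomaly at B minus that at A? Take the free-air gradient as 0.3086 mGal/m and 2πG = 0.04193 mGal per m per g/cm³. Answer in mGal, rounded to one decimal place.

Δg_SB(A) = 981507.59 − 981948.41 + 0.3086×2123.8 − 0.04193×2.02×2123.8 = 34.70 mGal
Δg_SB(B) = 981743.47 − 981948.41 + 0.3086×567.4 − 0.04193×2.02×567.4 = -77.90 mGal
Difference = -77.90 − (34.70) = -112.60 mGal

-112.6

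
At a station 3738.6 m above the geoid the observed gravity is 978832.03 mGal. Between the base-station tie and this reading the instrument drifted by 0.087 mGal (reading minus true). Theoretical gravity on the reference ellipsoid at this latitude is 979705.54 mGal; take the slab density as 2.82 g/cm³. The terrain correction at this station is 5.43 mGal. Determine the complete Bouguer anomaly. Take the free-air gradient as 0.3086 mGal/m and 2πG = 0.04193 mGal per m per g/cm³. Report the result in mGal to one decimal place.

-156.5

Drift-corrected reading = 978832.03 − (0.087) = 978831.943 mGal
Free-air correction = 0.3086 × 3738.6 = 1153.73 mGal
Free-air anomaly = 978831.943 − 979705.54 + (1153.73) = 280.133 mGal
Bouguer slab correction = 0.04193 × 2.82 × 3738.6 = 442.06 mGal
Simple Bouguer anomaly = 280.133 − (442.06) = -161.927 mGal
Complete Bouguer anomaly = -161.927 + 5.43 = -156.497 mGal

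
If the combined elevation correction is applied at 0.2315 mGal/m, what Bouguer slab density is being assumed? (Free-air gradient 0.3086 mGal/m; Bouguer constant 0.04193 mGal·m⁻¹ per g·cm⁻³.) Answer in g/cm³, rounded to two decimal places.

1.84

0.2315 = 0.3086 − 0.04193 × ρ
ρ = (0.3086 − 0.2315) / 0.04193 = 1.84 g/cm³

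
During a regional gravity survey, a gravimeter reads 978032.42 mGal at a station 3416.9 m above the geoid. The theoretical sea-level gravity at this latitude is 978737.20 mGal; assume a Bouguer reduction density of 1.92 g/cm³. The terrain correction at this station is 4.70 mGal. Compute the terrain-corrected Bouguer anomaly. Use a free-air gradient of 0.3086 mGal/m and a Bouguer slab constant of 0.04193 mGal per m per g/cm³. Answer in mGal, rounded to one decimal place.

79.3

Free-air correction = 0.3086 × 3416.9 = 1054.46 mGal
Free-air anomaly = 978032.42 − 978737.20 + (1054.46) = 349.68 mGal
Bouguer slab correction = 0.04193 × 1.92 × 3416.9 = 275.08 mGal
Simple Bouguer anomaly = 349.68 − (275.08) = 74.60 mGal
Complete Bouguer anomaly = 74.60 + 4.70 = 79.30 mGal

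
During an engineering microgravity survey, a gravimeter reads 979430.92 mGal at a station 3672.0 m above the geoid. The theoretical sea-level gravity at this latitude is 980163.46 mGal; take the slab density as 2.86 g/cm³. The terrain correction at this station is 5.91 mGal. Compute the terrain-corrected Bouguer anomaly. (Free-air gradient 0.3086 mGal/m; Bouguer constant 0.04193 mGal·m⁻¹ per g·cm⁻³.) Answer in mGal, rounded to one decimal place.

Free-air correction = 0.3086 × 3672.0 = 1133.18 mGal
Free-air anomaly = 979430.92 − 980163.46 + (1133.18) = 400.64 mGal
Bouguer slab correction = 0.04193 × 2.86 × 3672.0 = 440.35 mGal
Simple Bouguer anomaly = 400.64 − (440.35) = -39.71 mGal
Complete Bouguer anomaly = -39.71 + 5.91 = -33.80 mGal

-33.8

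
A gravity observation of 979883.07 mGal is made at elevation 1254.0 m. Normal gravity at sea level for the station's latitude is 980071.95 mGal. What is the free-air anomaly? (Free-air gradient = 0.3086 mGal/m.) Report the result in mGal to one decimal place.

198.1

Free-air correction = 0.3086 × 1254.0 = 386.98 mGal
Free-air anomaly = 979883.07 − 980071.95 + (386.98) = 198.10 mGal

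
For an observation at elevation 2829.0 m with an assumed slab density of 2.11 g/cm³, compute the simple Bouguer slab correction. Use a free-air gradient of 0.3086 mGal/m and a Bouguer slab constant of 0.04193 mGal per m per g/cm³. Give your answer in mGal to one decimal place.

250.3

Bouguer slab correction = 0.04193 × 2.11 × 2829.0 = 250.3 mGal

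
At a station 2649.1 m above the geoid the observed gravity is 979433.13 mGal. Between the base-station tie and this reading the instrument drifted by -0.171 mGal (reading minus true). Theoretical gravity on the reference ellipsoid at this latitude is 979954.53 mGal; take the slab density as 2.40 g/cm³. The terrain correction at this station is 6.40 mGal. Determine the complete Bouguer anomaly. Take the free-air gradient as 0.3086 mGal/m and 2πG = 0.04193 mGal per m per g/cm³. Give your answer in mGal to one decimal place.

36.1

Drift-corrected reading = 979433.13 − (-0.171) = 979433.301 mGal
Free-air correction = 0.3086 × 2649.1 = 817.51 mGal
Free-air anomaly = 979433.301 − 979954.53 + (817.51) = 296.281 mGal
Bouguer slab correction = 0.04193 × 2.40 × 2649.1 = 266.58 mGal
Simple Bouguer anomaly = 296.281 − (266.58) = 29.701 mGal
Complete Bouguer anomaly = 29.701 + 6.40 = 36.101 mGal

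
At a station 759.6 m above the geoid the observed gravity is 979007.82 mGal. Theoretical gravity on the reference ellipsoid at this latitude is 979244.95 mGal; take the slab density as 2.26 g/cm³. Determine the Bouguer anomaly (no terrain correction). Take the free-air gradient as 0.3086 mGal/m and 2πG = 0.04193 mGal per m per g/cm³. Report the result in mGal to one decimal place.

-74.7

Free-air correction = 0.3086 × 759.6 = 234.41 mGal
Free-air anomaly = 979007.82 − 979244.95 + (234.41) = -2.72 mGal
Bouguer slab correction = 0.04193 × 2.26 × 759.6 = 71.98 mGal
Simple Bouguer anomaly = -2.72 − (71.98) = -74.70 mGal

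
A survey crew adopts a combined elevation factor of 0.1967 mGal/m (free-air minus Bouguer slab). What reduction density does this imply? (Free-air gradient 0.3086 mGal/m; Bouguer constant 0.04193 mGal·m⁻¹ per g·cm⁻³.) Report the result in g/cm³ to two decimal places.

2.67

0.1967 = 0.3086 − 0.04193 × ρ
ρ = (0.3086 − 0.1967) / 0.04193 = 2.67 g/cm³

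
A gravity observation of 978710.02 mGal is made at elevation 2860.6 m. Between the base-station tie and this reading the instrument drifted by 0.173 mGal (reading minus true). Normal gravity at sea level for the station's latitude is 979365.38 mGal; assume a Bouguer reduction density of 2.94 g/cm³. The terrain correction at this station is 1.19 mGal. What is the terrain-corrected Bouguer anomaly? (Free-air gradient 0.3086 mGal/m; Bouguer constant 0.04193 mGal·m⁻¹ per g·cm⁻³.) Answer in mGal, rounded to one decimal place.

Drift-corrected reading = 978710.02 − (0.173) = 978709.847 mGal
Free-air correction = 0.3086 × 2860.6 = 882.78 mGal
Free-air anomaly = 978709.847 − 979365.38 + (882.78) = 227.247 mGal
Bouguer slab correction = 0.04193 × 2.94 × 2860.6 = 352.64 mGal
Simple Bouguer anomaly = 227.247 − (352.64) = -125.393 mGal
Complete Bouguer anomaly = -125.393 + 1.19 = -124.203 mGal

-124.2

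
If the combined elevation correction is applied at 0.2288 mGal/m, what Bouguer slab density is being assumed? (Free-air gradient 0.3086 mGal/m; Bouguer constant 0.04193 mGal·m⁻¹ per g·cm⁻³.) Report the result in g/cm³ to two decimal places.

1.90

0.2288 = 0.3086 − 0.04193 × ρ
ρ = (0.3086 − 0.2288) / 0.04193 = 1.90 g/cm³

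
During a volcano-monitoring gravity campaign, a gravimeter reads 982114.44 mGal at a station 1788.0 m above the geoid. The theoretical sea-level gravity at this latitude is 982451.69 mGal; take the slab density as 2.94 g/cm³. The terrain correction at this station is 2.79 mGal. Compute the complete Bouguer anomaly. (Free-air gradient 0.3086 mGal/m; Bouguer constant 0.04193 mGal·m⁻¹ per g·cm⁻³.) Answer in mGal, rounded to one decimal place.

-3.1

Free-air correction = 0.3086 × 1788.0 = 551.78 mGal
Free-air anomaly = 982114.44 − 982451.69 + (551.78) = 214.53 mGal
Bouguer slab correction = 0.04193 × 2.94 × 1788.0 = 220.41 mGal
Simple Bouguer anomaly = 214.53 − (220.41) = -5.88 mGal
Complete Bouguer anomaly = -5.88 + 2.79 = -3.09 mGal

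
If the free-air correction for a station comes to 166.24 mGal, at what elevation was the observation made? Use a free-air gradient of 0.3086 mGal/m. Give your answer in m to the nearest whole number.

539

h = 166.24 / 0.3086 = 538.69 m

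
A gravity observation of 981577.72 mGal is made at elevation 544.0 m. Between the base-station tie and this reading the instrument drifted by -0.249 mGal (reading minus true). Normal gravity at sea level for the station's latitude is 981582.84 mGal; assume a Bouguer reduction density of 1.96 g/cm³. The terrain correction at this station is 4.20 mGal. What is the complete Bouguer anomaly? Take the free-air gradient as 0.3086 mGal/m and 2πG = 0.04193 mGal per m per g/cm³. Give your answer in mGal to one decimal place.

122.5

Drift-corrected reading = 981577.72 − (-0.249) = 981577.969 mGal
Free-air correction = 0.3086 × 544.0 = 167.88 mGal
Free-air anomaly = 981577.969 − 981582.84 + (167.88) = 163.009 mGal
Bouguer slab correction = 0.04193 × 1.96 × 544.0 = 44.71 mGal
Simple Bouguer anomaly = 163.009 − (44.71) = 118.299 mGal
Complete Bouguer anomaly = 118.299 + 4.20 = 122.499 mGal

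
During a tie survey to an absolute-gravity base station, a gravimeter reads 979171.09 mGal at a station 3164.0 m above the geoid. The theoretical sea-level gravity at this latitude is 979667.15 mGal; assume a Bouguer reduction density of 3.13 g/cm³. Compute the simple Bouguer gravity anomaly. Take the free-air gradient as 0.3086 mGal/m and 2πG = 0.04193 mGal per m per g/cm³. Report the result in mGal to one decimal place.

Free-air correction = 0.3086 × 3164.0 = 976.41 mGal
Free-air anomaly = 979171.09 − 979667.15 + (976.41) = 480.35 mGal
Bouguer slab correction = 0.04193 × 3.13 × 3164.0 = 415.25 mGal
Simple Bouguer anomaly = 480.35 − (415.25) = 65.10 mGal

65.1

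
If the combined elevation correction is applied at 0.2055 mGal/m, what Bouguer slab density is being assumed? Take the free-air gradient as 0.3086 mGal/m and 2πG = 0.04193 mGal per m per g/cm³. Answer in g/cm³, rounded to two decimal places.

0.2055 = 0.3086 − 0.04193 × ρ
ρ = (0.3086 − 0.2055) / 0.04193 = 2.46 g/cm³

2.46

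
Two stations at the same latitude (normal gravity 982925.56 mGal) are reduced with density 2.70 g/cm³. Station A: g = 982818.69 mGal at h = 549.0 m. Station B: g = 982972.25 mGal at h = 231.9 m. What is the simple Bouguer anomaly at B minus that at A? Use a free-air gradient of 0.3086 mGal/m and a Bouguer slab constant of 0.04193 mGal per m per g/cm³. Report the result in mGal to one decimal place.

91.6

Δg_SB(A) = 982818.69 − 982925.56 + 0.3086×549.0 − 0.04193×2.70×549.0 = 0.40 mGal
Δg_SB(B) = 982972.25 − 982925.56 + 0.3086×231.9 − 0.04193×2.70×231.9 = 92.00 mGal
Difference = 92.00 − (0.40) = 91.60 mGal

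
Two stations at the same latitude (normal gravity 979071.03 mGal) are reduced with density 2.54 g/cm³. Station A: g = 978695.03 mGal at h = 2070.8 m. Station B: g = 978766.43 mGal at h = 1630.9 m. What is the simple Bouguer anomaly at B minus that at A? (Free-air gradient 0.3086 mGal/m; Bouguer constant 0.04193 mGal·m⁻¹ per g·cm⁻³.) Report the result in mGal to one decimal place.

-17.5

Δg_SB(A) = 978695.03 − 979071.03 + 0.3086×2070.8 − 0.04193×2.54×2070.8 = 42.50 mGal
Δg_SB(B) = 978766.43 − 979071.03 + 0.3086×1630.9 − 0.04193×2.54×1630.9 = 25.00 mGal
Difference = 25.00 − (42.50) = -17.50 mGal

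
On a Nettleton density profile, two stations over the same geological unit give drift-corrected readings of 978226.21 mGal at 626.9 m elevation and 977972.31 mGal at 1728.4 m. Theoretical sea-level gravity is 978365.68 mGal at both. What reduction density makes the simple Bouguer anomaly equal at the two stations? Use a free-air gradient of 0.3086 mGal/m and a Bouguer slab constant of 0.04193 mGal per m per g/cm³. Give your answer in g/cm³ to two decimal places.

1.86

Δg_obs = 977972.31 − 978226.21 = -253.90 mGal over Δh = 1728.4 − 626.9 = 1101.5 m
Equal Bouguer anomalies ⇒ Δg_obs + (0.3086 − 0.04193ρ)·Δh = 0
0.3086 − 0.04193ρ = −Δg_obs/Δh = 0.23050
ρ = (0.3086 − 0.23050) / 0.04193 = 1.86 g/cm³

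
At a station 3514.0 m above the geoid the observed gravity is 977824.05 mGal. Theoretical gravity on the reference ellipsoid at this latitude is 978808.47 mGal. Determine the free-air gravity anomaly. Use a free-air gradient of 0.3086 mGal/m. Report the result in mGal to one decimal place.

100.0

Free-air correction = 0.3086 × 3514.0 = 1084.42 mGal
Free-air anomaly = 977824.05 − 978808.47 + (1084.42) = 100.00 mGal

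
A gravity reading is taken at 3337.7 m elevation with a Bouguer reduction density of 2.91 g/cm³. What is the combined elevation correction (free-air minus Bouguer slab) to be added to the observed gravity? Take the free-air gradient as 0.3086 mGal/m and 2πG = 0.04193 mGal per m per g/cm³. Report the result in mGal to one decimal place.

Combined gradient = 0.3086 − 0.04193 × 2.91 = 0.1865837 mGal/m
Combined elevation correction = 0.1865837 × 3337.7 = 622.8 mGal

622.8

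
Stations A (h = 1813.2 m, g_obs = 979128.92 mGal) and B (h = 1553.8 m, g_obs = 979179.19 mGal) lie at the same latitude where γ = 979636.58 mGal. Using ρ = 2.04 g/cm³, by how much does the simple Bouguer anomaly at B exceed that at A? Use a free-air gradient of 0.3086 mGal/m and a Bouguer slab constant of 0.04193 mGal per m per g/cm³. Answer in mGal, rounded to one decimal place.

-7.6

Δg_SB(A) = 979128.92 − 979636.58 + 0.3086×1813.2 − 0.04193×2.04×1813.2 = -103.20 mGal
Δg_SB(B) = 979179.19 − 979636.58 + 0.3086×1553.8 − 0.04193×2.04×1553.8 = -110.80 mGal
Difference = -110.80 − (-103.20) = -7.60 mGal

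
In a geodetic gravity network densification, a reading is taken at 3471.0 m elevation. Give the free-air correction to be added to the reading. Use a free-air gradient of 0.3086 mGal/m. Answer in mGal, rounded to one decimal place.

1071.2

Free-air correction = 0.3086 × 3471.0 = 1071.2 mGal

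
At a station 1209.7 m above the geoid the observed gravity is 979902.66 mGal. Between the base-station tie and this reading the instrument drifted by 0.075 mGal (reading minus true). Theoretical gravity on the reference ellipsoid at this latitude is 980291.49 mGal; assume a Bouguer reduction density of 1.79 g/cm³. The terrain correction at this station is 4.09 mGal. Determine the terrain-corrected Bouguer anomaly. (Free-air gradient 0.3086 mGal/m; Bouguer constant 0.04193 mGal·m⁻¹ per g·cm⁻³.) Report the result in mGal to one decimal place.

Drift-corrected reading = 979902.66 − (0.075) = 979902.585 mGal
Free-air correction = 0.3086 × 1209.7 = 373.31 mGal
Free-air anomaly = 979902.585 − 980291.49 + (373.31) = -15.595 mGal
Bouguer slab correction = 0.04193 × 1.79 × 1209.7 = 90.79 mGal
Simple Bouguer anomaly = -15.595 − (90.79) = -106.385 mGal
Complete Bouguer anomaly = -106.385 + 4.09 = -102.295 mGal

-102.3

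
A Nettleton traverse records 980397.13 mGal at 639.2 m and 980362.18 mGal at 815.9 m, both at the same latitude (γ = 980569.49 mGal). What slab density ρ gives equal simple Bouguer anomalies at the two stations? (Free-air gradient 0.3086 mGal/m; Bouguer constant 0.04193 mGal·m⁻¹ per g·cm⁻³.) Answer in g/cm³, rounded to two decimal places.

Δg_obs = 980362.18 − 980397.13 = -34.95 mGal over Δh = 815.9 − 639.2 = 176.7 m
Equal Bouguer anomalies ⇒ Δg_obs + (0.3086 − 0.04193ρ)·Δh = 0
0.3086 − 0.04193ρ = −Δg_obs/Δh = 0.19779
ρ = (0.3086 − 0.19779) / 0.04193 = 2.64 g/cm³

2.64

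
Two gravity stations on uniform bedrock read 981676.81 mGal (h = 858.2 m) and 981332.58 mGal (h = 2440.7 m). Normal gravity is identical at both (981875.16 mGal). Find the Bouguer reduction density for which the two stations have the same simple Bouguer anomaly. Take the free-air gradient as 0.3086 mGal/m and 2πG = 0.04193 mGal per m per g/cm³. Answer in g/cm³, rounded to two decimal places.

Δg_obs = 981332.58 − 981676.81 = -344.23 mGal over Δh = 2440.7 − 858.2 = 1582.5 m
Equal Bouguer anomalies ⇒ Δg_obs + (0.3086 − 0.04193ρ)·Δh = 0
0.3086 − 0.04193ρ = −Δg_obs/Δh = 0.21752
ρ = (0.3086 − 0.21752) / 0.04193 = 2.17 g/cm³

2.17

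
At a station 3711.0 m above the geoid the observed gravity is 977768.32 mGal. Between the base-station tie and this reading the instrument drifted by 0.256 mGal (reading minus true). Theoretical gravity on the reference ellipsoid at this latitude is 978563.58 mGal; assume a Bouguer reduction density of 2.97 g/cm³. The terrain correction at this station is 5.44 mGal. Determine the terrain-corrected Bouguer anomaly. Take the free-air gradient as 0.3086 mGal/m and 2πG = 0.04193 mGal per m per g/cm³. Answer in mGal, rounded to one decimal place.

Drift-corrected reading = 977768.32 − (0.256) = 977768.064 mGal
Free-air correction = 0.3086 × 3711.0 = 1145.21 mGal
Free-air anomaly = 977768.064 − 978563.58 + (1145.21) = 349.694 mGal
Bouguer slab correction = 0.04193 × 2.97 × 3711.0 = 462.14 mGal
Simple Bouguer anomaly = 349.694 − (462.14) = -112.446 mGal
Complete Bouguer anomaly = -112.446 + 5.44 = -107.006 mGal

-107.0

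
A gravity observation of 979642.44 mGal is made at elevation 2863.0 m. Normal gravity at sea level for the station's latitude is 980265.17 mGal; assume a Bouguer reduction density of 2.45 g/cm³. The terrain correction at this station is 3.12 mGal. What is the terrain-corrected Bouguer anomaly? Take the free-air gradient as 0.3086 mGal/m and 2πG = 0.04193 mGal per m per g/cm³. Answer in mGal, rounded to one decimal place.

Free-air correction = 0.3086 × 2863.0 = 883.52 mGal
Free-air anomaly = 979642.44 − 980265.17 + (883.52) = 260.79 mGal
Bouguer slab correction = 0.04193 × 2.45 × 2863.0 = 294.11 mGal
Simple Bouguer anomaly = 260.79 − (294.11) = -33.32 mGal
Complete Bouguer anomaly = -33.32 + 3.12 = -30.20 mGal

-30.2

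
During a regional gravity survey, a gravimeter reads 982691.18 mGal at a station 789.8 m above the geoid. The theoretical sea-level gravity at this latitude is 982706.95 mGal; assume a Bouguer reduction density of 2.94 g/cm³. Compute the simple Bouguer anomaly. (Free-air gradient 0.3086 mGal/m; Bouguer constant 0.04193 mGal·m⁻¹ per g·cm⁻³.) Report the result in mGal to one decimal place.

130.6

Free-air correction = 0.3086 × 789.8 = 243.73 mGal
Free-air anomaly = 982691.18 − 982706.95 + (243.73) = 227.96 mGal
Bouguer slab correction = 0.04193 × 2.94 × 789.8 = 97.36 mGal
Simple Bouguer anomaly = 227.96 − (97.36) = 130.60 mGal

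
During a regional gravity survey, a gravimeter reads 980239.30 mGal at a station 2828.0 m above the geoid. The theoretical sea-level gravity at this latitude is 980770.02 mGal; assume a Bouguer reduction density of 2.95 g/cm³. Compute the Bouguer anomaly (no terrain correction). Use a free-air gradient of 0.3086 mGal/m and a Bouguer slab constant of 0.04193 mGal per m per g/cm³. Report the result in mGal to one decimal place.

Free-air correction = 0.3086 × 2828.0 = 872.72 mGal
Free-air anomaly = 980239.30 − 980770.02 + (872.72) = 342.00 mGal
Bouguer slab correction = 0.04193 × 2.95 × 2828.0 = 349.81 mGal
Simple Bouguer anomaly = 342.00 − (349.81) = -7.81 mGal

-7.8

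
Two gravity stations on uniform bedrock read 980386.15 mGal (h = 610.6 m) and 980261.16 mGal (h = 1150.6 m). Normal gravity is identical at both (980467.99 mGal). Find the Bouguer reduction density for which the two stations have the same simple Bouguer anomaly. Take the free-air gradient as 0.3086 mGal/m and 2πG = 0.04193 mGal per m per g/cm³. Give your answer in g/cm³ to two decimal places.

Δg_obs = 980261.16 − 980386.15 = -124.99 mGal over Δh = 1150.6 − 610.6 = 540.0 m
Equal Bouguer anomalies ⇒ Δg_obs + (0.3086 − 0.04193ρ)·Δh = 0
0.3086 − 0.04193ρ = −Δg_obs/Δh = 0.23146
ρ = (0.3086 − 0.23146) / 0.04193 = 1.84 g/cm³

1.84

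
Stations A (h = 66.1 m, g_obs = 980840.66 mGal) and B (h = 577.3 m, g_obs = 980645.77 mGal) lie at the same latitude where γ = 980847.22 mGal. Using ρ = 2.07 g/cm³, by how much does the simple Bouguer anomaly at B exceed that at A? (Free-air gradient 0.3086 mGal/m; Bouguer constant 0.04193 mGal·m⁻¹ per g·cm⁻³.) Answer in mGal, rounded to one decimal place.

Δg_SB(A) = 980840.66 − 980847.22 + 0.3086×66.1 − 0.04193×2.07×66.1 = 8.10 mGal
Δg_SB(B) = 980645.77 − 980847.22 + 0.3086×577.3 − 0.04193×2.07×577.3 = -73.40 mGal
Difference = -73.40 − (8.10) = -81.50 mGal

-81.5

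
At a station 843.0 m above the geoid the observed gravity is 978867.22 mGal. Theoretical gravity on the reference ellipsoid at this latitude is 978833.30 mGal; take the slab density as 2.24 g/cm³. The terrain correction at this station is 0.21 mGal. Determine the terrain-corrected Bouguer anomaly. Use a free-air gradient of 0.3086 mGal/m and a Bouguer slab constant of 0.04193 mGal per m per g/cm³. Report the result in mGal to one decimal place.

Free-air correction = 0.3086 × 843.0 = 260.15 mGal
Free-air anomaly = 978867.22 − 978833.30 + (260.15) = 294.07 mGal
Bouguer slab correction = 0.04193 × 2.24 × 843.0 = 79.18 mGal
Simple Bouguer anomaly = 294.07 − (79.18) = 214.89 mGal
Complete Bouguer anomaly = 214.89 + 0.21 = 215.10 mGal

215.1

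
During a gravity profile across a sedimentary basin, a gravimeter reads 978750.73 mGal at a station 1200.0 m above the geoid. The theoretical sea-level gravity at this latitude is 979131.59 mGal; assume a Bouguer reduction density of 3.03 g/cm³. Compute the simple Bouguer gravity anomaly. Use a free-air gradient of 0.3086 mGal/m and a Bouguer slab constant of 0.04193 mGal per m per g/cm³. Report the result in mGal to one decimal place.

Free-air correction = 0.3086 × 1200.0 = 370.32 mGal
Free-air anomaly = 978750.73 − 979131.59 + (370.32) = -10.54 mGal
Bouguer slab correction = 0.04193 × 3.03 × 1200.0 = 152.46 mGal
Simple Bouguer anomaly = -10.54 − (152.46) = -163.00 mGal

-163.0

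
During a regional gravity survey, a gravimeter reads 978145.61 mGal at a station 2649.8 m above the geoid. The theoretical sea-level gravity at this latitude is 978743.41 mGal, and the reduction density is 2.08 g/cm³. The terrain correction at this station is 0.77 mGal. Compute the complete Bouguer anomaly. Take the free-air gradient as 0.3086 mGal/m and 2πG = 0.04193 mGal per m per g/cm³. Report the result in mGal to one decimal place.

-10.4

Free-air correction = 0.3086 × 2649.8 = 817.73 mGal
Free-air anomaly = 978145.61 − 978743.41 + (817.73) = 219.93 mGal
Bouguer slab correction = 0.04193 × 2.08 × 2649.8 = 231.10 mGal
Simple Bouguer anomaly = 219.93 − (231.10) = -11.17 mGal
Complete Bouguer anomaly = -11.17 + 0.77 = -10.40 mGal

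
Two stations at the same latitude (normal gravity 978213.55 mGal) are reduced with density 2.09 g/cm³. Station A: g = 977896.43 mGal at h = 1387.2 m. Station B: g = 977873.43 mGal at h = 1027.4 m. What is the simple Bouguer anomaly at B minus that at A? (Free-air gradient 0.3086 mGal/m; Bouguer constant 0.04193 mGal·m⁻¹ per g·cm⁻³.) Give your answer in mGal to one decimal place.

Δg_SB(A) = 977896.43 − 978213.55 + 0.3086×1387.2 − 0.04193×2.09×1387.2 = -10.60 mGal
Δg_SB(B) = 977873.43 − 978213.55 + 0.3086×1027.4 − 0.04193×2.09×1027.4 = -113.10 mGal
Difference = -113.10 − (-10.60) = -102.50 mGal

-102.5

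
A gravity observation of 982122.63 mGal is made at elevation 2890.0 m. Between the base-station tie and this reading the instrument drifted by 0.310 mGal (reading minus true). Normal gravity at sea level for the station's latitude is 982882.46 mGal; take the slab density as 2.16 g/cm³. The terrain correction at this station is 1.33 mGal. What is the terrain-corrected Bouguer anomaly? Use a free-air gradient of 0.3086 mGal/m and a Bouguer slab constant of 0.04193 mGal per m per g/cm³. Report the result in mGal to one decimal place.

Drift-corrected reading = 982122.63 − (0.310) = 982122.320 mGal
Free-air correction = 0.3086 × 2890.0 = 891.85 mGal
Free-air anomaly = 982122.320 − 982882.46 + (891.85) = 131.710 mGal
Bouguer slab correction = 0.04193 × 2.16 × 2890.0 = 261.74 mGal
Simple Bouguer anomaly = 131.710 − (261.74) = -130.030 mGal
Complete Bouguer anomaly = -130.030 + 1.33 = -128.700 mGal

-128.7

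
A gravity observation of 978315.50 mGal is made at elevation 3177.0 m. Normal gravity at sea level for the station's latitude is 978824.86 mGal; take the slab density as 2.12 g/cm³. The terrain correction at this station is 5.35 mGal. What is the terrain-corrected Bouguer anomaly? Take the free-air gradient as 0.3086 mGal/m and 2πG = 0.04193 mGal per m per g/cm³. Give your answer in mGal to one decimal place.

Free-air correction = 0.3086 × 3177.0 = 980.42 mGal
Free-air anomaly = 978315.50 − 978824.86 + (980.42) = 471.06 mGal
Bouguer slab correction = 0.04193 × 2.12 × 3177.0 = 282.41 mGal
Simple Bouguer anomaly = 471.06 − (282.41) = 188.65 mGal
Complete Bouguer anomaly = 188.65 + 5.35 = 194.00 mGal

194.0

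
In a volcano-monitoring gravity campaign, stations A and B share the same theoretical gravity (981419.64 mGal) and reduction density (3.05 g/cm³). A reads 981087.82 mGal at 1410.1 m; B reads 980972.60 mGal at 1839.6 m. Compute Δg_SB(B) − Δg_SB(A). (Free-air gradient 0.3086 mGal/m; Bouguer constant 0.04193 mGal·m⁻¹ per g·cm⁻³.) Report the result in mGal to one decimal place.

Δg_SB(A) = 981087.82 − 981419.64 + 0.3086×1410.1 − 0.04193×3.05×1410.1 = -77.00 mGal
Δg_SB(B) = 980972.60 − 981419.64 + 0.3086×1839.6 − 0.04193×3.05×1839.6 = -114.60 mGal
Difference = -114.60 − (-77.00) = -37.60 mGal

-37.6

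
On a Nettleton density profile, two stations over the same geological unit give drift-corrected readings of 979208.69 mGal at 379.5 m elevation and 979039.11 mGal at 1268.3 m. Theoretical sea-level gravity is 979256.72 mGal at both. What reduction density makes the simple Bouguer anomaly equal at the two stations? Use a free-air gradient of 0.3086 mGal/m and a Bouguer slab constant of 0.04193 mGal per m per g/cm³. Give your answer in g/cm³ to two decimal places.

Δg_obs = 979039.11 − 979208.69 = -169.58 mGal over Δh = 1268.3 − 379.5 = 888.8 m
Equal Bouguer anomalies ⇒ Δg_obs + (0.3086 − 0.04193ρ)·Δh = 0
0.3086 − 0.04193ρ = −Δg_obs/Δh = 0.19080
ρ = (0.3086 − 0.19080) / 0.04193 = 2.81 g/cm³

2.81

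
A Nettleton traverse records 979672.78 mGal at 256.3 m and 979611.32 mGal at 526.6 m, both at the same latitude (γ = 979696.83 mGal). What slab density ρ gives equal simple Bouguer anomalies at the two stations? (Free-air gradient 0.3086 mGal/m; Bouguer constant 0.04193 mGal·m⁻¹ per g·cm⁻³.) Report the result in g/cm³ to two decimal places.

Δg_obs = 979611.32 − 979672.78 = -61.46 mGal over Δh = 526.6 − 256.3 = 270.3 m
Equal Bouguer anomalies ⇒ Δg_obs + (0.3086 − 0.04193ρ)·Δh = 0
0.3086 − 0.04193ρ = −Δg_obs/Δh = 0.22738
ρ = (0.3086 − 0.22738) / 0.04193 = 1.94 g/cm³

1.94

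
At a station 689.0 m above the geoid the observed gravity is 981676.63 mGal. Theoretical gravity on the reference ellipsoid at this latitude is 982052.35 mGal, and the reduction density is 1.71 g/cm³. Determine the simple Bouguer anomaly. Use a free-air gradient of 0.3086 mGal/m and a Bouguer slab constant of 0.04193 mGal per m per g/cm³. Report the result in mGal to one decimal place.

-212.5

Free-air correction = 0.3086 × 689.0 = 212.63 mGal
Free-air anomaly = 981676.63 − 982052.35 + (212.63) = -163.09 mGal
Bouguer slab correction = 0.04193 × 1.71 × 689.0 = 49.40 mGal
Simple Bouguer anomaly = -163.09 − (49.40) = -212.49 mGal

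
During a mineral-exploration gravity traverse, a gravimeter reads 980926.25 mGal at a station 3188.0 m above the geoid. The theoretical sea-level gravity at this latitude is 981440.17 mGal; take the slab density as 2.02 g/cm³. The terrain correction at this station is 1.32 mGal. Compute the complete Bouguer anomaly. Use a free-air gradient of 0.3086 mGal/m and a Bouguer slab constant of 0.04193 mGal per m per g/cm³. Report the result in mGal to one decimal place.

Free-air correction = 0.3086 × 3188.0 = 983.82 mGal
Free-air anomaly = 980926.25 − 981440.17 + (983.82) = 469.90 mGal
Bouguer slab correction = 0.04193 × 2.02 × 3188.0 = 270.02 mGal
Simple Bouguer anomaly = 469.90 − (270.02) = 199.88 mGal
Complete Bouguer anomaly = 199.88 + 1.32 = 201.20 mGal

201.2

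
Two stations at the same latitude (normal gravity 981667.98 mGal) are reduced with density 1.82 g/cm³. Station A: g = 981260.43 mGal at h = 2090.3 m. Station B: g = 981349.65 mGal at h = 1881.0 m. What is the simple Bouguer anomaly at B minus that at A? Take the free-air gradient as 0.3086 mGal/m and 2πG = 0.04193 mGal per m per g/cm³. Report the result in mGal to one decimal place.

40.6

Δg_SB(A) = 981260.43 − 981667.98 + 0.3086×2090.3 − 0.04193×1.82×2090.3 = 78.00 mGal
Δg_SB(B) = 981349.65 − 981667.98 + 0.3086×1881.0 − 0.04193×1.82×1881.0 = 118.60 mGal
Difference = 118.60 − (78.00) = 40.60 mGal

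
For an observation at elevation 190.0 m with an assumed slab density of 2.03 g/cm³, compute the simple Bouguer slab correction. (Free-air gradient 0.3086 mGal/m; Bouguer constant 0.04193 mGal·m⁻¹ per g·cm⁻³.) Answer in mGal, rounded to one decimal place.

16.2

Bouguer slab correction = 0.04193 × 2.03 × 190.0 = 16.2 mGal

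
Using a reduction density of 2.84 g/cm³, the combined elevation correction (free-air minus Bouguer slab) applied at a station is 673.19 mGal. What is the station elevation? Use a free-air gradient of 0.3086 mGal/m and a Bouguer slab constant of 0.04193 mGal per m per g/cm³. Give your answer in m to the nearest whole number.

Combined gradient = 0.3086 − 0.04193 × 2.84 = 0.1895188 mGal/m
h = 673.19 / 0.1895188 = 3552.10 m

3552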